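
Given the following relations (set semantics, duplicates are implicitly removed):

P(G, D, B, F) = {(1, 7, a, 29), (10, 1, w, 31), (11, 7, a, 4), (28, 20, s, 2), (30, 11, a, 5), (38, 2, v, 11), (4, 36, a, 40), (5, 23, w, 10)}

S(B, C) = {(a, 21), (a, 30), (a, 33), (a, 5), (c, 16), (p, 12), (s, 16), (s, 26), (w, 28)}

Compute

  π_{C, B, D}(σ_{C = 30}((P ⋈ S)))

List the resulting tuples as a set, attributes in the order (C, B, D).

{(30, a, 11), (30, a, 36), (30, a, 7)}

P ⋈ S (natural join on B): {(1, 7, a, 29, 21), (1, 7, a, 29, 30), (1, 7, a, 29, 33), (1, 7, a, 29, 5), (10, 1, w, 31, 28), (11, 7, a, 4, 21), (11, 7, a, 4, 30), (11, 7, a, 4, 33), (11, 7, a, 4, 5), (28, 20, s, 2, 16), (28, 20, s, 2, 26), (30, 11, a, 5, 21), (30, 11, a, 5, 30), (30, 11, a, 5, 33), (30, 11, a, 5, 5), (4, 36, a, 40, 21), (4, 36, a, 40, 30), (4, 36, a, 40, 33), (4, 36, a, 40, 5), (5, 23, w, 10, 28)}
Selection C = 30: {(1, 7, a, 29, 30), (11, 7, a, 4, 30), (30, 11, a, 5, 30), (4, 36, a, 40, 30)}
Keep only column(s) C, B, D (1 duplicate(s) eliminated): {(30, a, 11), (30, a, 36), (30, a, 7)}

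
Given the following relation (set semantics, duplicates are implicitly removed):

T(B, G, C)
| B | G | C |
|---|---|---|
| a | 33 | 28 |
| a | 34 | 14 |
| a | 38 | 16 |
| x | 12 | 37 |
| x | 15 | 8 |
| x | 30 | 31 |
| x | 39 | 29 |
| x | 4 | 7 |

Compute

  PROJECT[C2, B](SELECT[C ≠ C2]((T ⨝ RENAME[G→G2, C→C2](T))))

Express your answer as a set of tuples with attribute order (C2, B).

ρ[G→G2, C→C2]: schema becomes (B, G2, C2); tuples unchanged.
Joining T and RENAME[G→G2, C→C2](T) on B yields {(a, 33, 28, 33, 28), (a, 33, 28, 34, 14), (a, 33, 28, 38, 16), (a, 34, 14, 33, 28), (a, 34, 14, 34, 14), (a, 34, 14, 38, 16), (a, 38, 16, 33, 28), (a, 38, 16, 34, 14), (a, 38, 16, 38, 16), (x, 12, 37, 12, 37), (x, 12, 37, 15, 8), (x, 12, 37, 30, 31), (x, 12, 37, 39, 29), (x, 12, 37, 4, 7), (x, 15, 8, 12, 37), (x, 15, 8, 15, 8), (x, 15, 8, 30, 31), (x, 15, 8, 39, 29), (x, 15, 8, 4, 7), (x, 30, 31, 12, 37), (x, 30, 31, 15, 8), (x, 30, 31, 30, 31), (x, 30, 31, 39, 29), (x, 30, 31, 4, 7), (x, 39, 29, 12, 37), (x, 39, 29, 15, 8), (x, 39, 29, 30, 31), (x, 39, 29, 39, 29), (x, 39, 29, 4, 7), (x, 4, 7, 12, 37), (x, 4, 7, 15, 8), (x, 4, 7, 30, 31), (x, 4, 7, 39, 29), (x, 4, 7, 4, 7)}.
σ[C ≠ C2]: keep tuples satisfying C ≠ C2 → {(a, 33, 28, 34, 14), (a, 33, 28, 38, 16), (a, 34, 14, 33, 28), (a, 34, 14, 38, 16), (a, 38, 16, 33, 28), (a, 38, 16, 34, 14), (x, 12, 37, 15, 8), (x, 12, 37, 30, 31), (x, 12, 37, 39, 29), (x, 12, 37, 4, 7), (x, 15, 8, 12, 37), (x, 15, 8, 30, 31), (x, 15, 8, 39, 29), (x, 15, 8, 4, 7), (x, 30, 31, 12, 37), (x, 30, 31, 15, 8), (x, 30, 31, 39, 29), (x, 30, 31, 4, 7), (x, 39, 29, 12, 37), (x, 39, 29, 15, 8), (x, 39, 29, 30, 31), (x, 39, 29, 4, 7), (x, 4, 7, 12, 37), (x, 4, 7, 15, 8), (x, 4, 7, 30, 31), (x, 4, 7, 39, 29)}
Projecting to C2, B (18 duplicate(s) eliminated): {(14, a), (16, a), (28, a), (29, x), (31, x), (37, x), (7, x), (8, x)}

{(14, a), (16, a), (28, a), (29, x), (31, x), (37, x), (7, x), (8, x)}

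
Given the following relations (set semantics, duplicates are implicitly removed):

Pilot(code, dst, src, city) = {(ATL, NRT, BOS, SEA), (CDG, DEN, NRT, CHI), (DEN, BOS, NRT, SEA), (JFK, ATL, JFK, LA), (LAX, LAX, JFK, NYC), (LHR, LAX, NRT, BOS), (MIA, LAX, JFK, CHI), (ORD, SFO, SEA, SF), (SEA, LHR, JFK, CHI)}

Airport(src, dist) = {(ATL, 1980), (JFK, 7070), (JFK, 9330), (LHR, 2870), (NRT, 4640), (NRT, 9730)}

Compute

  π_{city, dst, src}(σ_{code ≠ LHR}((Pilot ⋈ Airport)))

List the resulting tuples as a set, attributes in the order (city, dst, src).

{(CHI, DEN, NRT), (CHI, LAX, JFK), (CHI, LHR, JFK), (LA, ATL, JFK), (NYC, LAX, JFK), (SEA, BOS, NRT)}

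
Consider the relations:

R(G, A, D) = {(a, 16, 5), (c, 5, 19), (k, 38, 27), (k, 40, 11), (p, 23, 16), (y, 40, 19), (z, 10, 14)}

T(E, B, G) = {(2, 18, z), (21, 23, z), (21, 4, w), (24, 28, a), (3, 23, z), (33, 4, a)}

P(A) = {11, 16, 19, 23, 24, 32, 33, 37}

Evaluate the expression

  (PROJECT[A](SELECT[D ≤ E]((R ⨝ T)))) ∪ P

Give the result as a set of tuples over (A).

{10, 11, 16, 19, 23, 24, 32, 33, 37}

Joining R and T on G yields {(a, 16, 5, 24, 28), (a, 16, 5, 33, 4), (z, 10, 14, 2, 18), (z, 10, 14, 21, 23), (z, 10, 14, 3, 23)}.
Filtering on D ≤ E leaves {(a, 16, 5, 24, 28), (a, 16, 5, 33, 4), (z, 10, 14, 21, 23)}.
Keep only column(s) A (1 duplicate(s) eliminated): {10, 16}
Union: {10, 16} with {11, 16, 19, 23, 24, 32, 33, 37} → {10, 11, 16, 19, 23, 24, 32, 33, 37}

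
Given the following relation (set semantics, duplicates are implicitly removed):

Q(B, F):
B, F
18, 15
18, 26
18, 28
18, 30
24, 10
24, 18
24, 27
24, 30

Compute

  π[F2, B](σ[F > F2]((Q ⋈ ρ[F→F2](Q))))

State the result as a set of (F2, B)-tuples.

ρ[F→F2]: schema becomes (B, F2); tuples unchanged.
Q ⋈ ρ[F→F2](Q) (natural join on B): {(18, 15, 15), (18, 15, 26), (18, 15, 28), (18, 15, 30), (18, 26, 15), (18, 26, 26), (18, 26, 28), (18, 26, 30), (18, 28, 15), (18, 28, 26), (18, 28, 28), (18, 28, 30), (18, 30, 15), (18, 30, 26), (18, 30, 28), (18, 30, 30), (24, 10, 10), (24, 10, 18), (24, 10, 27), (24, 10, 30), (24, 18, 10), (24, 18, 18), (24, 18, 27), (24, 18, 30), (24, 27, 10), (24, 27, 18), (24, 27, 27), (24, 27, 30), (24, 30, 10), (24, 30, 18), (24, 30, 27), (24, 30, 30)}
Filtering on F > F2 leaves {(18, 26, 15), (18, 28, 15), (18, 28, 26), (18, 30, 15), (18, 30, 26), (18, 30, 28), (24, 18, 10), (24, 27, 10), (24, 27, 18), (24, 30, 10), (24, 30, 18), (24, 30, 27)}.
Keep only column(s) F2, B (6 duplicate(s) eliminated): {(10, 24), (15, 18), (18, 24), (26, 18), (27, 24), (28, 18)}

{(10, 24), (15, 18), (18, 24), (26, 18), (27, 24), (28, 18)}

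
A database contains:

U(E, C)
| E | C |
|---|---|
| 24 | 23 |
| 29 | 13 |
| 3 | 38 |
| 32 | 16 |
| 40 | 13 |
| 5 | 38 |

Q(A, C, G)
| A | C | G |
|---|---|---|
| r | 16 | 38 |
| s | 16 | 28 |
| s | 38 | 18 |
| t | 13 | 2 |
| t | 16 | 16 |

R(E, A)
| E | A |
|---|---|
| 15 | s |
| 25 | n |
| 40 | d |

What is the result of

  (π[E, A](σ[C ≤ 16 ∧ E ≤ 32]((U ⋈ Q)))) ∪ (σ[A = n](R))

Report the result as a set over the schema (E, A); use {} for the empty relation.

Joining U and Q on C yields {(29, 13, t, 2), (3, 38, s, 18), (32, 16, r, 38), (32, 16, s, 28), (32, 16, t, 16), (40, 13, t, 2), (5, 38, s, 18)}.
Apply σ_{C ≤ 16 ∧ E ≤ 32}; surviving tuples: {(29, 13, t, 2), (32, 16, r, 38), (32, 16, s, 28), (32, 16, t, 16)}
Projecting to E, A: {(29, t), (32, r), (32, s), (32, t)}
Apply σ_{A = n}; surviving tuples: {(25, n)}
Set union of the two operands is {(25, n), (29, t), (32, r), (32, s), (32, t)}.

{(25, n), (29, t), (32, r), (32, s), (32, t)}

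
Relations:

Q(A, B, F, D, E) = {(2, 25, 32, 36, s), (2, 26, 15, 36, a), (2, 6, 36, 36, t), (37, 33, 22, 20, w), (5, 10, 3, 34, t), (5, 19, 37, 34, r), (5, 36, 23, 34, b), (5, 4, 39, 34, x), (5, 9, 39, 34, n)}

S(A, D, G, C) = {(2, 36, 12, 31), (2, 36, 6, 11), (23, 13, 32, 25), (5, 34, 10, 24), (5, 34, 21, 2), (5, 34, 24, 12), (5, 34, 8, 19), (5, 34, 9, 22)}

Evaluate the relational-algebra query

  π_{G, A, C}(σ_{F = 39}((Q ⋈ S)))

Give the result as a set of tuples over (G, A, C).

{(10, 5, 24), (21, 5, 2), (24, 5, 12), (8, 5, 19), (9, 5, 22)}

Q ⋈ S (natural join on A, D): {(2, 25, 32, 36, s, 12, 31), (2, 25, 32, 36, s, 6, 11), (2, 26, 15, 36, a, 12, 31), (2, 26, 15, 36, a, 6, 11), (2, 6, 36, 36, t, 12, 31), (2, 6, 36, 36, t, 6, 11), (5, 10, 3, 34, t, 10, 24), (5, 10, 3, 34, t, 21, 2), (5, 10, 3, 34, t, 24, 12), (5, 10, 3, 34, t, 8, 19), (5, 10, 3, 34, t, 9, 22), (5, 19, 37, 34, r, 10, 24), (5, 19, 37, 34, r, 21, 2), (5, 19, 37, 34, r, 24, 12), (5, 19, 37, 34, r, 8, 19), (5, 19, 37, 34, r, 9, 22), (5, 36, 23, 34, b, 10, 24), (5, 36, 23, 34, b, 21, 2), (5, 36, 23, 34, b, 24, 12), (5, 36, 23, 34, b, 8, 19), (5, 36, 23, 34, b, 9, 22), (5, 4, 39, 34, x, 10, 24), (5, 4, 39, 34, x, 21, 2), (5, 4, 39, 34, x, 24, 12), (5, 4, 39, 34, x, 8, 19), (5, 4, 39, 34, x, 9, 22), (5, 9, 39, 34, n, 10, 24), (5, 9, 39, 34, n, 21, 2), (5, 9, 39, 34, n, 24, 12), (5, 9, 39, 34, n, 8, 19), (5, 9, 39, 34, n, 9, 22)}
σ[F = 39]: keep tuples satisfying F = 39 → {(5, 4, 39, 34, x, 10, 24), (5, 4, 39, 34, x, 21, 2), (5, 4, 39, 34, x, 24, 12), (5, 4, 39, 34, x, 8, 19), (5, 4, 39, 34, x, 9, 22), (5, 9, 39, 34, n, 10, 24), (5, 9, 39, 34, n, 21, 2), (5, 9, 39, 34, n, 24, 12), (5, 9, 39, 34, n, 8, 19), (5, 9, 39, 34, n, 9, 22)}
π[G, A, C]: project onto (G, A, C) (5 duplicate(s) eliminated) → {(10, 5, 24), (21, 5, 2), (24, 5, 12), (8, 5, 19), (9, 5, 22)}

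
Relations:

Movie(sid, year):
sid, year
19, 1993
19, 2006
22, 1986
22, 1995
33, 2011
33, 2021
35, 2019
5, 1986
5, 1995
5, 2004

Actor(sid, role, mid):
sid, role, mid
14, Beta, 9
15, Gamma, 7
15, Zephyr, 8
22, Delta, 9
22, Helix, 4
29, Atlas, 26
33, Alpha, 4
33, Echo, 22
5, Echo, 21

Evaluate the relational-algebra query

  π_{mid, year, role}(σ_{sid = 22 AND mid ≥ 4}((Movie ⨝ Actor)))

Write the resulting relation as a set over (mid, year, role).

{(4, 1986, Helix), (4, 1995, Helix), (9, 1986, Delta), (9, 1995, Delta)}

Movie ⋈ Actor (natural join on sid): {(22, 1986, Delta, 9), (22, 1986, Helix, 4), (22, 1995, Delta, 9), (22, 1995, Helix, 4), (33, 2011, Alpha, 4), (33, 2011, Echo, 22), (33, 2021, Alpha, 4), (33, 2021, Echo, 22), (5, 1986, Echo, 21), (5, 1995, Echo, 21), (5, 2004, Echo, 21)}
σ[sid = 22 AND mid ≥ 4]: keep tuples satisfying sid = 22 AND mid ≥ 4 → {(22, 1986, Delta, 9), (22, 1986, Helix, 4), (22, 1995, Delta, 9), (22, 1995, Helix, 4)}
π[mid, year, role]: project onto (mid, year, role) → {(4, 1986, Helix), (4, 1995, Helix), (9, 1986, Delta), (9, 1995, Delta)}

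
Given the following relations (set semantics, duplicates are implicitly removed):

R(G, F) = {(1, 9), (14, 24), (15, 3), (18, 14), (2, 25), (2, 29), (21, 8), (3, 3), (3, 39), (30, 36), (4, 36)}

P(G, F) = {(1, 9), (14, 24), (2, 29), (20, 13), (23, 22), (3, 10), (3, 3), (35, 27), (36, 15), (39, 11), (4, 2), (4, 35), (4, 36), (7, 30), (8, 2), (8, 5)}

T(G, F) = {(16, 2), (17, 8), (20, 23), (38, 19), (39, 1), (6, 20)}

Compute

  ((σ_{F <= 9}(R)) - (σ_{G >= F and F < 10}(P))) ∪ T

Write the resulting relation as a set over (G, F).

{(1, 9), (15, 3), (16, 2), (17, 8), (20, 23), (21, 8), (38, 19), (39, 1), (6, 20)}

Selection F <= 9: {(1, 9), (15, 3), (21, 8), (3, 3)}
Selection G >= F and F < 10: {(3, 3), (4, 2), (8, 2), (8, 5)}
Taking the difference: {(1, 9), (15, 3), (21, 8)}
Taking the union: {(1, 9), (15, 3), (16, 2), (17, 8), (20, 23), (21, 8), (38, 19), (39, 1), (6, 20)}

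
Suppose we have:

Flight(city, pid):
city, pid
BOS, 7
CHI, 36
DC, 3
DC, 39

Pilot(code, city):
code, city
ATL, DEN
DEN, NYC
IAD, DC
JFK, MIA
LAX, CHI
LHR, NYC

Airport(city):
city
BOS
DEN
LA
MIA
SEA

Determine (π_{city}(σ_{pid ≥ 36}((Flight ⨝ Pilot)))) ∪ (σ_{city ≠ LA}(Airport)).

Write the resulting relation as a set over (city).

{BOS, CHI, DC, DEN, MIA, SEA}

Joining Flight and Pilot on city yields {(CHI, 36, LAX), (DC, 3, IAD), (DC, 39, IAD)}.
σ[pid ≥ 36]: keep tuples satisfying pid ≥ 36 → {(CHI, 36, LAX), (DC, 39, IAD)}
Projecting to city: {CHI, DC}
σ[city ≠ LA]: keep tuples satisfying city ≠ LA → {BOS, DEN, MIA, SEA}
Union: {CHI, DC} with {BOS, DEN, MIA, SEA} → {BOS, CHI, DC, DEN, MIA, SEA}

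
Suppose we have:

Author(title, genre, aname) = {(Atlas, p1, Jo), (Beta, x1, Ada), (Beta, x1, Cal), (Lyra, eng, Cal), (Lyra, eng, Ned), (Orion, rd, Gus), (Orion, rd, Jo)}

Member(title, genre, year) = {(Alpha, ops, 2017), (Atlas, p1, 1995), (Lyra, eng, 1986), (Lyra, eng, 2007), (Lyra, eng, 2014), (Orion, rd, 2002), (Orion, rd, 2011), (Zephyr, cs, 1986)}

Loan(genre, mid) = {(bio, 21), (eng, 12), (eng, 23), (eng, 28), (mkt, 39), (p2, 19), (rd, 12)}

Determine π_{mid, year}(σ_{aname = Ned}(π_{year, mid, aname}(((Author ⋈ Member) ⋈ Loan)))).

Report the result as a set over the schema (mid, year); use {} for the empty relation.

{(12, 1986), (12, 2007), (12, 2014), (23, 1986), (23, 2007), (23, 2014), (28, 1986), (28, 2007), (28, 2014)}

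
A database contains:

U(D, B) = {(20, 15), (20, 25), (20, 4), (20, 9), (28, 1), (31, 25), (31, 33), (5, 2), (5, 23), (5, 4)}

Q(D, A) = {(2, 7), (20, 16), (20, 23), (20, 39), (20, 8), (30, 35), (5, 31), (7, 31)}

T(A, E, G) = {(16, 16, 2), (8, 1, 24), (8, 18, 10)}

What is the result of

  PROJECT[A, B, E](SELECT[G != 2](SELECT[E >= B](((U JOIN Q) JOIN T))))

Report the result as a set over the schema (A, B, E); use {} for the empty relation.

Natural join on D: {(20, 15, 16), (20, 15, 23), (20, 15, 39), (20, 15, 8), (20, 25, 16), (20, 25, 23), (20, 25, 39), (20, 25, 8), (20, 4, 16), (20, 4, 23), (20, 4, 39), (20, 4, 8), (20, 9, 16), (20, 9, 23), (20, 9, 39), (20, 9, 8), (5, 2, 31), (5, 23, 31), (5, 4, 31)}
Natural join on A: {(20, 15, 16, 16, 2), (20, 15, 8, 1, 24), (20, 15, 8, 18, 10), (20, 25, 16, 16, 2), (20, 25, 8, 1, 24), (20, 25, 8, 18, 10), (20, 4, 16, 16, 2), (20, 4, 8, 1, 24), (20, 4, 8, 18, 10), (20, 9, 16, 16, 2), (20, 9, 8, 1, 24), (20, 9, 8, 18, 10)}
Apply σ_{E >= B}; surviving tuples: {(20, 15, 16, 16, 2), (20, 15, 8, 18, 10), (20, 4, 16, 16, 2), (20, 4, 8, 18, 10), (20, 9, 16, 16, 2), (20, 9, 8, 18, 10)}
Apply σ_{G != 2}; surviving tuples: {(20, 15, 8, 18, 10), (20, 4, 8, 18, 10), (20, 9, 8, 18, 10)}
π_{A, B, E} gives {(8, 15, 18), (8, 4, 18), (8, 9, 18)}.

{(8, 15, 18), (8, 4, 18), (8, 9, 18)}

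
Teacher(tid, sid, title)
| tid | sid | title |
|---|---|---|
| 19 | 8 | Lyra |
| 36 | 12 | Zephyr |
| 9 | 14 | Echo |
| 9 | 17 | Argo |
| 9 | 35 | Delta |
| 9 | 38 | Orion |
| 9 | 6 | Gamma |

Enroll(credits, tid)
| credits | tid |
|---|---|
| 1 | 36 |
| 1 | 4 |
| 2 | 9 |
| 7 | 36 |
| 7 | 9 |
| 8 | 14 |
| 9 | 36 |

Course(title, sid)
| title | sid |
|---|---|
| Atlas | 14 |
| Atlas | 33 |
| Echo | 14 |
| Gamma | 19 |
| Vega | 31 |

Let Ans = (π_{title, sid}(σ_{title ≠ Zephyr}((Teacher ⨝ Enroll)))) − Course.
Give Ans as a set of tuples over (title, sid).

{(Argo, 17), (Delta, 35), (Gamma, 6), (Orion, 38)}

Teacher ⋈ Enroll (natural join on tid): {(36, 12, Zephyr, 1), (36, 12, Zephyr, 7), (36, 12, Zephyr, 9), (9, 14, Echo, 2), (9, 14, Echo, 7), (9, 17, Argo, 2), (9, 17, Argo, 7), (9, 35, Delta, 2), (9, 35, Delta, 7), (9, 38, Orion, 2), (9, 38, Orion, 7), (9, 6, Gamma, 2), (9, 6, Gamma, 7)}
Apply σ_{title ≠ Zephyr}; surviving tuples: {(9, 14, Echo, 2), (9, 14, Echo, 7), (9, 17, Argo, 2), (9, 17, Argo, 7), (9, 35, Delta, 2), (9, 35, Delta, 7), (9, 38, Orion, 2), (9, 38, Orion, 7), (9, 6, Gamma, 2), (9, 6, Gamma, 7)}
π[title, sid]: project onto (title, sid) (5 duplicate(s) eliminated) → {(Argo, 17), (Delta, 35), (Echo, 14), (Gamma, 6), (Orion, 38)}
Set difference of the two operands is {(Argo, 17), (Delta, 35), (Gamma, 6), (Orion, 38)}.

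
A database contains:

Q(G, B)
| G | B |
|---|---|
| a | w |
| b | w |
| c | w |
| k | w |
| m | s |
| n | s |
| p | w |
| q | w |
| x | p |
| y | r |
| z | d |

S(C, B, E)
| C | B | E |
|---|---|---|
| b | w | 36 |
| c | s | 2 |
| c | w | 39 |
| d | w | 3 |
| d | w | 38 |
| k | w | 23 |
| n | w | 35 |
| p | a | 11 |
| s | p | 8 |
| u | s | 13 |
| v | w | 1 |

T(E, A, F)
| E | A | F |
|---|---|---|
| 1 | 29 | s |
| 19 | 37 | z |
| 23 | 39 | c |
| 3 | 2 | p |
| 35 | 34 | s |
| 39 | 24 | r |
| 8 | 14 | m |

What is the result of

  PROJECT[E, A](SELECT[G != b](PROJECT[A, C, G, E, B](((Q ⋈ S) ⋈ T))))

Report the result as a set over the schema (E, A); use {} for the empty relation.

{(1, 29), (23, 39), (3, 2), (35, 34), (39, 24), (8, 14)}

Natural join on B: {(a, w, b, 36), (a, w, c, 39), (a, w, d, 3), (a, w, d, 38), (a, w, k, 23), (a, w, n, 35), (a, w, v, 1), (b, w, b, 36), (b, w, c, 39), (b, w, d, 3), (b, w, d, 38), (b, w, k, 23), (b, w, n, 35), (b, w, v, 1), (c, w, b, 36), (c, w, c, 39), (c, w, d, 3), (c, w, d, 38), (c, w, k, 23), (c, w, n, 35), (c, w, v, 1), (k, w, b, 36), (k, w, c, 39), (k, w, d, 3), (k, w, d, 38), (k, w, k, 23), (k, w, n, 35), (k, w, v, 1), (m, s, c, 2), (m, s, u, 13), (n, s, c, 2), (n, s, u, 13), (p, w, b, 36), (p, w, c, 39), (p, w, d, 3), (p, w, d, 38), (p, w, k, 23), (p, w, n, 35), (p, w, v, 1), (q, w, b, 36), (q, w, c, 39), (q, w, d, 3), (q, w, d, 38), (q, w, k, 23), (q, w, n, 35), (q, w, v, 1), (x, p, s, 8)}
Natural join on E: {(a, w, c, 39, 24, r), (a, w, d, 3, 2, p), (a, w, k, 23, 39, c), (a, w, n, 35, 34, s), (a, w, v, 1, 29, s), (b, w, c, 39, 24, r), (b, w, d, 3, 2, p), (b, w, k, 23, 39, c), (b, w, n, 35, 34, s), (b, w, v, 1, 29, s), (c, w, c, 39, 24, r), (c, w, d, 3, 2, p), (c, w, k, 23, 39, c), (c, w, n, 35, 34, s), (c, w, v, 1, 29, s), (k, w, c, 39, 24, r), (k, w, d, 3, 2, p), (k, w, k, 23, 39, c), (k, w, n, 35, 34, s), (k, w, v, 1, 29, s), (p, w, c, 39, 24, r), (p, w, d, 3, 2, p), (p, w, k, 23, 39, c), (p, w, n, 35, 34, s), (p, w, v, 1, 29, s), (q, w, c, 39, 24, r), (q, w, d, 3, 2, p), (q, w, k, 23, 39, c), (q, w, n, 35, 34, s), (q, w, v, 1, 29, s), (x, p, s, 8, 14, m)}
π_{A, C, G, E, B} gives {(14, s, x, 8, p), (2, d, a, 3, w), (2, d, b, 3, w), (2, d, c, 3, w), (2, d, k, 3, w), (2, d, p, 3, w), (2, d, q, 3, w), (24, c, a, 39, w), (24, c, b, 39, w), (24, c, c, 39, w), (24, c, k, 39, w), (24, c, p, 39, w), (24, c, q, 39, w), (29, v, a, 1, w), (29, v, b, 1, w), (29, v, c, 1, w), (29, v, k, 1, w), (29, v, p, 1, w), (29, v, q, 1, w), (34, n, a, 35, w), (34, n, b, 35, w), (34, n, c, 35, w), (34, n, k, 35, w), (34, n, p, 35, w), (34, n, q, 35, w), (39, k, a, 23, w), (39, k, b, 23, w), (39, k, c, 23, w), (39, k, k, 23, w), (39, k, p, 23, w), (39, k, q, 23, w)}.
Apply σ_{G != b}; surviving tuples: {(14, s, x, 8, p), (2, d, a, 3, w), (2, d, c, 3, w), (2, d, k, 3, w), (2, d, p, 3, w), (2, d, q, 3, w), (24, c, a, 39, w), (24, c, c, 39, w), (24, c, k, 39, w), (24, c, p, 39, w), (24, c, q, 39, w), (29, v, a, 1, w), (29, v, c, 1, w), (29, v, k, 1, w), (29, v, p, 1, w), (29, v, q, 1, w), (34, n, a, 35, w), (34, n, c, 35, w), (34, n, k, 35, w), (34, n, p, 35, w), (34, n, q, 35, w), (39, k, a, 23, w), (39, k, c, 23, w), (39, k, k, 23, w), (39, k, p, 23, w), (39, k, q, 23, w)}
π_{E, A} gives {(1, 29), (23, 39), (3, 2), (35, 34), (39, 24), (8, 14)} (20 duplicate(s) eliminated).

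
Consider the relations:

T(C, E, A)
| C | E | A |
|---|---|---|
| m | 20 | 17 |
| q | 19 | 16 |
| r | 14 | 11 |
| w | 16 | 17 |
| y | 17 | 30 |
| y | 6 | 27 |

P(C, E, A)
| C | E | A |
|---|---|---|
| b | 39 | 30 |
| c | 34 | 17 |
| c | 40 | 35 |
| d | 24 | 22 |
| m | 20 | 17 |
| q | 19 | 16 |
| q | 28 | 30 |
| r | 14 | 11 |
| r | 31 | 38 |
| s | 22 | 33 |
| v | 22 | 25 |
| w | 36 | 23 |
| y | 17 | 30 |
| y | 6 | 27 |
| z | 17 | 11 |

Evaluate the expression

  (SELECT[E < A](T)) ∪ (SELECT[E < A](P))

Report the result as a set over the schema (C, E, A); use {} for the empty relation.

{(q, 28, 30), (r, 31, 38), (s, 22, 33), (v, 22, 25), (w, 16, 17), (y, 17, 30), (y, 6, 27)}

Apply σ_{E < A}; surviving tuples: {(w, 16, 17), (y, 17, 30), (y, 6, 27)}
Apply σ_{E < A}; surviving tuples: {(q, 28, 30), (r, 31, 38), (s, 22, 33), (v, 22, 25), (y, 17, 30), (y, 6, 27)}
Union: {(w, 16, 17), (y, 17, 30), (y, 6, 27)} with {(q, 28, 30), (r, 31, 38), (s, 22, 33), (v, 22, 25), (y, 17, 30), (y, 6, 27)} → {(q, 28, 30), (r, 31, 38), (s, 22, 33), (v, 22, 25), (w, 16, 17), (y, 17, 30), (y, 6, 27)}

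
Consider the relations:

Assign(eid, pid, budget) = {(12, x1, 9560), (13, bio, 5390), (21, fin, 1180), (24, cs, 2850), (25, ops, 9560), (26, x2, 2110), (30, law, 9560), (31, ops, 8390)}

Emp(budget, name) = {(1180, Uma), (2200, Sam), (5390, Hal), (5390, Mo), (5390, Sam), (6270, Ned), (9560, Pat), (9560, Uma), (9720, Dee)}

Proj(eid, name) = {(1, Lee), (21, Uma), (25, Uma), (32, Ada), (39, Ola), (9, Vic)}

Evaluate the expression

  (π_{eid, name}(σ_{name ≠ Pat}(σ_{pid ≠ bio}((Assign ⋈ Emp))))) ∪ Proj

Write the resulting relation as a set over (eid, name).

{(1, Lee), (12, Uma), (21, Uma), (25, Uma), (30, Uma), (32, Ada), (39, Ola), (9, Vic)}

Natural join on budget: {(12, x1, 9560, Pat), (12, x1, 9560, Uma), (13, bio, 5390, Hal), (13, bio, 5390, Mo), (13, bio, 5390, Sam), (21, fin, 1180, Uma), (25, ops, 9560, Pat), (25, ops, 9560, Uma), (30, law, 9560, Pat), (30, law, 9560, Uma)}
Filtering on pid ≠ bio leaves {(12, x1, 9560, Pat), (12, x1, 9560, Uma), (21, fin, 1180, Uma), (25, ops, 9560, Pat), (25, ops, 9560, Uma), (30, law, 9560, Pat), (30, law, 9560, Uma)}.
Filtering on name ≠ Pat leaves {(12, x1, 9560, Uma), (21, fin, 1180, Uma), (25, ops, 9560, Uma), (30, law, 9560, Uma)}.
π[eid, name]: project onto (eid, name) → {(12, Uma), (21, Uma), (25, Uma), (30, Uma)}
Union: {(12, Uma), (21, Uma), (25, Uma), (30, Uma)} with {(1, Lee), (21, Uma), (25, Uma), (32, Ada), (39, Ola), (9, Vic)} → {(1, Lee), (12, Uma), (21, Uma), (25, Uma), (30, Uma), (32, Ada), (39, Ola), (9, Vic)}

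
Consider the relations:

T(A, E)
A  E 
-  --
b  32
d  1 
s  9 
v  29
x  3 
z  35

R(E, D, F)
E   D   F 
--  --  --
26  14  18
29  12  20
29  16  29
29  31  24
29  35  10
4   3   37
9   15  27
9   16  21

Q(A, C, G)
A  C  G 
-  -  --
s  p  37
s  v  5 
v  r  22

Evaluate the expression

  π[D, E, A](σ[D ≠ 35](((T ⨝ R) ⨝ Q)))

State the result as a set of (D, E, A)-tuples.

Joining T and R on E yields {(s, 9, 15, 27), (s, 9, 16, 21), (v, 29, 12, 20), (v, 29, 16, 29), (v, 29, 31, 24), (v, 29, 35, 10)}.
Joining (T ⨝ R) and Q on A yields {(s, 9, 15, 27, p, 37), (s, 9, 15, 27, v, 5), (s, 9, 16, 21, p, 37), (s, 9, 16, 21, v, 5), (v, 29, 12, 20, r, 22), (v, 29, 16, 29, r, 22), (v, 29, 31, 24, r, 22), (v, 29, 35, 10, r, 22)}.
Apply σ_{D ≠ 35}; surviving tuples: {(s, 9, 15, 27, p, 37), (s, 9, 15, 27, v, 5), (s, 9, 16, 21, p, 37), (s, 9, 16, 21, v, 5), (v, 29, 12, 20, r, 22), (v, 29, 16, 29, r, 22), (v, 29, 31, 24, r, 22)}
π_{D, E, A} gives {(12, 29, v), (15, 9, s), (16, 29, v), (16, 9, s), (31, 29, v)} (2 duplicate(s) eliminated).

{(12, 29, v), (15, 9, s), (16, 29, v), (16, 9, s), (31, 29, v)}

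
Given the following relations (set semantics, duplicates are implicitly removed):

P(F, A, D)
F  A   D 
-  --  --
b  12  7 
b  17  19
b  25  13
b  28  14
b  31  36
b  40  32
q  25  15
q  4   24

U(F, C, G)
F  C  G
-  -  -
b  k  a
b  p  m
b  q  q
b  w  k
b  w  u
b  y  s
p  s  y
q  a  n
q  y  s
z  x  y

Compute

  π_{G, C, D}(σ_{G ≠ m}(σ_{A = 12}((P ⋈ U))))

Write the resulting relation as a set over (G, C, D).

{(a, k, 7), (k, w, 7), (q, q, 7), (s, y, 7), (u, w, 7)}

P ⋈ U (natural join on F): {(b, 12, 7, k, a), (b, 12, 7, p, m), (b, 12, 7, q, q), (b, 12, 7, w, k), (b, 12, 7, w, u), (b, 12, 7, y, s), (b, 17, 19, k, a), (b, 17, 19, p, m), (b, 17, 19, q, q), (b, 17, 19, w, k), (b, 17, 19, w, u), (b, 17, 19, y, s), (b, 25, 13, k, a), (b, 25, 13, p, m), (b, 25, 13, q, q), (b, 25, 13, w, k), (b, 25, 13, w, u), (b, 25, 13, y, s), (b, 28, 14, k, a), (b, 28, 14, p, m), (b, 28, 14, q, q), (b, 28, 14, w, k), (b, 28, 14, w, u), (b, 28, 14, y, s), (b, 31, 36, k, a), (b, 31, 36, p, m), (b, 31, 36, q, q), (b, 31, 36, w, k), (b, 31, 36, w, u), (b, 31, 36, y, s), (b, 40, 32, k, a), (b, 40, 32, p, m), (b, 40, 32, q, q), (b, 40, 32, w, k), (b, 40, 32, w, u), (b, 40, 32, y, s), (q, 25, 15, a, n), (q, 25, 15, y, s), (q, 4, 24, a, n), (q, 4, 24, y, s)}
Apply σ_{A = 12}; surviving tuples: {(b, 12, 7, k, a), (b, 12, 7, p, m), (b, 12, 7, q, q), (b, 12, 7, w, k), (b, 12, 7, w, u), (b, 12, 7, y, s)}
Apply σ_{G ≠ m}; surviving tuples: {(b, 12, 7, k, a), (b, 12, 7, q, q), (b, 12, 7, w, k), (b, 12, 7, w, u), (b, 12, 7, y, s)}
π[G, C, D]: project onto (G, C, D) → {(a, k, 7), (k, w, 7), (q, q, 7), (s, y, 7), (u, w, 7)}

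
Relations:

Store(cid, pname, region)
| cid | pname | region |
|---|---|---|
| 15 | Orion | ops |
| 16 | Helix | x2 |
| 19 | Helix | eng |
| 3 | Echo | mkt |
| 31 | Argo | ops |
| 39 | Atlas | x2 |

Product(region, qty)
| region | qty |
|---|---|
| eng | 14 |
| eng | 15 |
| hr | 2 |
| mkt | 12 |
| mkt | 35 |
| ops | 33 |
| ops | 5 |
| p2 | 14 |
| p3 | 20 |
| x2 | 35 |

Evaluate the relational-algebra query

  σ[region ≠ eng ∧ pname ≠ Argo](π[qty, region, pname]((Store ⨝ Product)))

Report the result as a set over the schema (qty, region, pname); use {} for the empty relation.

{(12, mkt, Echo), (33, ops, Orion), (35, mkt, Echo), (35, x2, Atlas), (35, x2, Helix), (5, ops, Orion)}

Store ⋈ Product (natural join on region): {(15, Orion, ops, 33), (15, Orion, ops, 5), (16, Helix, x2, 35), (19, Helix, eng, 14), (19, Helix, eng, 15), (3, Echo, mkt, 12), (3, Echo, mkt, 35), (31, Argo, ops, 33), (31, Argo, ops, 5), (39, Atlas, x2, 35)}
π_{qty, region, pname} gives {(12, mkt, Echo), (14, eng, Helix), (15, eng, Helix), (33, ops, Argo), (33, ops, Orion), (35, mkt, Echo), (35, x2, Atlas), (35, x2, Helix), (5, ops, Argo), (5, ops, Orion)}.
Selection region ≠ eng ∧ pname ≠ Argo: {(12, mkt, Echo), (33, ops, Orion), (35, mkt, Echo), (35, x2, Atlas), (35, x2, Helix), (5, ops, Orion)}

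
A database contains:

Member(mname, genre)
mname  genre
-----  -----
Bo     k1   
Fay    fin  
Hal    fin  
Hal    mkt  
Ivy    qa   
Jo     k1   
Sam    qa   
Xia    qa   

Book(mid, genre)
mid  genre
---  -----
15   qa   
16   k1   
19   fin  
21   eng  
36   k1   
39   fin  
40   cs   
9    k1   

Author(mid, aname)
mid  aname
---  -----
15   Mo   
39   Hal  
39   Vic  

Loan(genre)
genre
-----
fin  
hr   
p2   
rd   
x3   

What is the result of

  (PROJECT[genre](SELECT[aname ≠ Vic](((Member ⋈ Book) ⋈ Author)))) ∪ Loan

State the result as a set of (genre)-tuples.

{fin, hr, p2, qa, rd, x3}

Joining Member and Book on genre yields {(Bo, k1, 16), (Bo, k1, 36), (Bo, k1, 9), (Fay, fin, 19), (Fay, fin, 39), (Hal, fin, 19), (Hal, fin, 39), (Ivy, qa, 15), (Jo, k1, 16), (Jo, k1, 36), (Jo, k1, 9), (Sam, qa, 15), (Xia, qa, 15)}.
Joining (Member ⋈ Book) and Author on mid yields {(Fay, fin, 39, Hal), (Fay, fin, 39, Vic), (Hal, fin, 39, Hal), (Hal, fin, 39, Vic), (Ivy, qa, 15, Mo), (Sam, qa, 15, Mo), (Xia, qa, 15, Mo)}.
Apply σ_{aname ≠ Vic}; surviving tuples: {(Fay, fin, 39, Hal), (Hal, fin, 39, Hal), (Ivy, qa, 15, Mo), (Sam, qa, 15, Mo), (Xia, qa, 15, Mo)}
Keep only column(s) genre (3 duplicate(s) eliminated): {fin, qa}
Union: {fin, qa} with {fin, hr, p2, rd, x3} → {fin, hr, p2, qa, rd, x3}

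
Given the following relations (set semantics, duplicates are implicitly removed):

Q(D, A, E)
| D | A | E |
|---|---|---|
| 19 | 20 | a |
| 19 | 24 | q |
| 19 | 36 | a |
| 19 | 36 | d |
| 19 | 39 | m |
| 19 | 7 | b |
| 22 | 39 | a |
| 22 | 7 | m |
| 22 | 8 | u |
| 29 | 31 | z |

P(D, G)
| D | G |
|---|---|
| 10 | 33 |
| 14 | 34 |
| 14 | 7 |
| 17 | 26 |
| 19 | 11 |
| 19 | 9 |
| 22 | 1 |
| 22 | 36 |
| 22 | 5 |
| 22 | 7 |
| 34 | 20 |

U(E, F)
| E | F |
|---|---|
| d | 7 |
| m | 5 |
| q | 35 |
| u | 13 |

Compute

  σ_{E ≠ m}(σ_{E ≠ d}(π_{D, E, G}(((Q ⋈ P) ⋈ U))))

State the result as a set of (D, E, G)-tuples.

Natural join on D: {(19, 20, a, 11), (19, 20, a, 9), (19, 24, q, 11), (19, 24, q, 9), (19, 36, a, 11), (19, 36, a, 9), (19, 36, d, 11), (19, 36, d, 9), (19, 39, m, 11), (19, 39, m, 9), (19, 7, b, 11), (19, 7, b, 9), (22, 39, a, 1), (22, 39, a, 36), (22, 39, a, 5), (22, 39, a, 7), (22, 7, m, 1), (22, 7, m, 36), (22, 7, m, 5), (22, 7, m, 7), (22, 8, u, 1), (22, 8, u, 36), (22, 8, u, 5), (22, 8, u, 7)}
Natural join on E: {(19, 24, q, 11, 35), (19, 24, q, 9, 35), (19, 36, d, 11, 7), (19, 36, d, 9, 7), (19, 39, m, 11, 5), (19, 39, m, 9, 5), (22, 7, m, 1, 5), (22, 7, m, 36, 5), (22, 7, m, 5, 5), (22, 7, m, 7, 5), (22, 8, u, 1, 13), (22, 8, u, 36, 13), (22, 8, u, 5, 13), (22, 8, u, 7, 13)}
π_{D, E, G} gives {(19, d, 11), (19, d, 9), (19, m, 11), (19, m, 9), (19, q, 11), (19, q, 9), (22, m, 1), (22, m, 36), (22, m, 5), (22, m, 7), (22, u, 1), (22, u, 36), (22, u, 5), (22, u, 7)}.
Selection E ≠ d: {(19, m, 11), (19, m, 9), (19, q, 11), (19, q, 9), (22, m, 1), (22, m, 36), (22, m, 5), (22, m, 7), (22, u, 1), (22, u, 36), (22, u, 5), (22, u, 7)}
Selection E ≠ m: {(19, q, 11), (19, q, 9), (22, u, 1), (22, u, 36), (22, u, 5), (22, u, 7)}

{(19, q, 11), (19, q, 9), (22, u, 1), (22, u, 36), (22, u, 5), (22, u, 7)}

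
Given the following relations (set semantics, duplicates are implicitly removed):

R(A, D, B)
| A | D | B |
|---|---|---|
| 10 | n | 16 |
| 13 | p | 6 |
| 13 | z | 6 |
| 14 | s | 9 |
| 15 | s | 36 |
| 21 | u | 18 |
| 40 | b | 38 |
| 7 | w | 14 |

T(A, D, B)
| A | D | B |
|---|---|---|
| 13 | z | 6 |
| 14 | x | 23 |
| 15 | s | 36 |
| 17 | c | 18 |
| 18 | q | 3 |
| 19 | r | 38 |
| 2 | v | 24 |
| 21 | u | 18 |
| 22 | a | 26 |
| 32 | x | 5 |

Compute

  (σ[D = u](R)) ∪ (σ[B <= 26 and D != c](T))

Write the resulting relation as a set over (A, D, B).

Selection D = u: {(21, u, 18)}
Selection B <= 26 and D != c: {(13, z, 6), (14, x, 23), (18, q, 3), (2, v, 24), (21, u, 18), (22, a, 26), (32, x, 5)}
Taking the union: {(13, z, 6), (14, x, 23), (18, q, 3), (2, v, 24), (21, u, 18), (22, a, 26), (32, x, 5)}

{(13, z, 6), (14, x, 23), (18, q, 3), (2, v, 24), (21, u, 18), (22, a, 26), (32, x, 5)}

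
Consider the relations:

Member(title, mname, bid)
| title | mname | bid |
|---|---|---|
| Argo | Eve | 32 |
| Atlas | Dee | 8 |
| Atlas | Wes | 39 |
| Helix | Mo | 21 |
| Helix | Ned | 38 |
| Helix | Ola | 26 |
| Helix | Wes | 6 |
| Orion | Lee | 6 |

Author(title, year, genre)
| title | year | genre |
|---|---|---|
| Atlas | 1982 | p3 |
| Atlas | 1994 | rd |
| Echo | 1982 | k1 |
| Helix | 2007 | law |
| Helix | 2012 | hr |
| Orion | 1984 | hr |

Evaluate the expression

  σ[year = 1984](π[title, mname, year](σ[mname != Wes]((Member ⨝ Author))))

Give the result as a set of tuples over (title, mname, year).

Joining Member and Author on title yields {(Atlas, Dee, 8, 1982, p3), (Atlas, Dee, 8, 1994, rd), (Atlas, Wes, 39, 1982, p3), (Atlas, Wes, 39, 1994, rd), (Helix, Mo, 21, 2007, law), (Helix, Mo, 21, 2012, hr), (Helix, Ned, 38, 2007, law), (Helix, Ned, 38, 2012, hr), (Helix, Ola, 26, 2007, law), (Helix, Ola, 26, 2012, hr), (Helix, Wes, 6, 2007, law), (Helix, Wes, 6, 2012, hr), (Orion, Lee, 6, 1984, hr)}.
Apply σ_{mname != Wes}; surviving tuples: {(Atlas, Dee, 8, 1982, p3), (Atlas, Dee, 8, 1994, rd), (Helix, Mo, 21, 2007, law), (Helix, Mo, 21, 2012, hr), (Helix, Ned, 38, 2007, law), (Helix, Ned, 38, 2012, hr), (Helix, Ola, 26, 2007, law), (Helix, Ola, 26, 2012, hr), (Orion, Lee, 6, 1984, hr)}
Projecting to title, mname, year: {(Atlas, Dee, 1982), (Atlas, Dee, 1994), (Helix, Mo, 2007), (Helix, Mo, 2012), (Helix, Ned, 2007), (Helix, Ned, 2012), (Helix, Ola, 2007), (Helix, Ola, 2012), (Orion, Lee, 1984)}
Apply σ_{year = 1984}; surviving tuples: {(Orion, Lee, 1984)}

{(Orion, Lee, 1984)}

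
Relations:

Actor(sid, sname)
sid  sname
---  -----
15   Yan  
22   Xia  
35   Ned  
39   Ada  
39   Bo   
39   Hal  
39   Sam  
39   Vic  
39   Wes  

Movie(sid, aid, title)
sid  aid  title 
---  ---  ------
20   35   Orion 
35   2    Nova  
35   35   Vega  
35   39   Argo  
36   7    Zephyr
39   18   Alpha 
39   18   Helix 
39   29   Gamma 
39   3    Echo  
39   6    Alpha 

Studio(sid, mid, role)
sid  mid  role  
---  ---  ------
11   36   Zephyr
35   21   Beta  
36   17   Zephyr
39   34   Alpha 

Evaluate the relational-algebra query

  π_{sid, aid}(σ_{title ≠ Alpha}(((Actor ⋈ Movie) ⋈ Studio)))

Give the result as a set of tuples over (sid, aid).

Natural join on sid: {(35, Ned, 2, Nova), (35, Ned, 35, Vega), (35, Ned, 39, Argo), (39, Ada, 18, Alpha), (39, Ada, 18, Helix), (39, Ada, 29, Gamma), (39, Ada, 3, Echo), (39, Ada, 6, Alpha), (39, Bo, 18, Alpha), (39, Bo, 18, Helix), (39, Bo, 29, Gamma), (39, Bo, 3, Echo), (39, Bo, 6, Alpha), (39, Hal, 18, Alpha), (39, Hal, 18, Helix), (39, Hal, 29, Gamma), (39, Hal, 3, Echo), (39, Hal, 6, Alpha), (39, Sam, 18, Alpha), (39, Sam, 18, Helix), (39, Sam, 29, Gamma), (39, Sam, 3, Echo), (39, Sam, 6, Alpha), (39, Vic, 18, Alpha), (39, Vic, 18, Helix), (39, Vic, 29, Gamma), (39, Vic, 3, Echo), (39, Vic, 6, Alpha), (39, Wes, 18, Alpha), (39, Wes, 18, Helix), (39, Wes, 29, Gamma), (39, Wes, 3, Echo), (39, Wes, 6, Alpha)}
Natural join on sid: {(35, Ned, 2, Nova, 21, Beta), (35, Ned, 35, Vega, 21, Beta), (35, Ned, 39, Argo, 21, Beta), (39, Ada, 18, Alpha, 34, Alpha), (39, Ada, 18, Helix, 34, Alpha), (39, Ada, 29, Gamma, 34, Alpha), (39, Ada, 3, Echo, 34, Alpha), (39, Ada, 6, Alpha, 34, Alpha), (39, Bo, 18, Alpha, 34, Alpha), (39, Bo, 18, Helix, 34, Alpha), (39, Bo, 29, Gamma, 34, Alpha), (39, Bo, 3, Echo, 34, Alpha), (39, Bo, 6, Alpha, 34, Alpha), (39, Hal, 18, Alpha, 34, Alpha), (39, Hal, 18, Helix, 34, Alpha), (39, Hal, 29, Gamma, 34, Alpha), (39, Hal, 3, Echo, 34, Alpha), (39, Hal, 6, Alpha, 34, Alpha), (39, Sam, 18, Alpha, 34, Alpha), (39, Sam, 18, Helix, 34, Alpha), (39, Sam, 29, Gamma, 34, Alpha), (39, Sam, 3, Echo, 34, Alpha), (39, Sam, 6, Alpha, 34, Alpha), (39, Vic, 18, Alpha, 34, Alpha), (39, Vic, 18, Helix, 34, Alpha), (39, Vic, 29, Gamma, 34, Alpha), (39, Vic, 3, Echo, 34, Alpha), (39, Vic, 6, Alpha, 34, Alpha), (39, Wes, 18, Alpha, 34, Alpha), (39, Wes, 18, Helix, 34, Alpha), (39, Wes, 29, Gamma, 34, Alpha), (39, Wes, 3, Echo, 34, Alpha), (39, Wes, 6, Alpha, 34, Alpha)}
Selection title ≠ Alpha: {(35, Ned, 2, Nova, 21, Beta), (35, Ned, 35, Vega, 21, Beta), (35, Ned, 39, Argo, 21, Beta), (39, Ada, 18, Helix, 34, Alpha), (39, Ada, 29, Gamma, 34, Alpha), (39, Ada, 3, Echo, 34, Alpha), (39, Bo, 18, Helix, 34, Alpha), (39, Bo, 29, Gamma, 34, Alpha), (39, Bo, 3, Echo, 34, Alpha), (39, Hal, 18, Helix, 34, Alpha), (39, Hal, 29, Gamma, 34, Alpha), (39, Hal, 3, Echo, 34, Alpha), (39, Sam, 18, Helix, 34, Alpha), (39, Sam, 29, Gamma, 34, Alpha), (39, Sam, 3, Echo, 34, Alpha), (39, Vic, 18, Helix, 34, Alpha), (39, Vic, 29, Gamma, 34, Alpha), (39, Vic, 3, Echo, 34, Alpha), (39, Wes, 18, Helix, 34, Alpha), (39, Wes, 29, Gamma, 34, Alpha), (39, Wes, 3, Echo, 34, Alpha)}
Keep only column(s) sid, aid (15 duplicate(s) eliminated): {(35, 2), (35, 35), (35, 39), (39, 18), (39, 29), (39, 3)}

{(35, 2), (35, 35), (35, 39), (39, 18), (39, 29), (39, 3)}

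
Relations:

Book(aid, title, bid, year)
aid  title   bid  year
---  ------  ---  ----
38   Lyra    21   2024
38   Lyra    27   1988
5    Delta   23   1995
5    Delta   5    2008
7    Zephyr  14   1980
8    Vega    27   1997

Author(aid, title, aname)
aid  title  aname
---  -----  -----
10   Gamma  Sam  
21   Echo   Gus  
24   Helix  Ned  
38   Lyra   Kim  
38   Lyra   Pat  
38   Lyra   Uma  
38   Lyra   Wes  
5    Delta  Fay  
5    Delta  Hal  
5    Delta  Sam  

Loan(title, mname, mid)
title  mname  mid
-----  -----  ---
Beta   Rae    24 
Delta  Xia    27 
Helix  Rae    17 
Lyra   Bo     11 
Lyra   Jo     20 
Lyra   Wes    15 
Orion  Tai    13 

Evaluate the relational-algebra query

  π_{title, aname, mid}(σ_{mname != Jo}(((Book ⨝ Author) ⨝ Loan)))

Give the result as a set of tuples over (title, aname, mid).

{(Delta, Fay, 27), (Delta, Hal, 27), (Delta, Sam, 27), (Lyra, Kim, 11), (Lyra, Kim, 15), (Lyra, Pat, 11), (Lyra, Pat, 15), (Lyra, Uma, 11), (Lyra, Uma, 15), (Lyra, Wes, 11), (Lyra, Wes, 15)}

Natural join on aid, title: {(38, Lyra, 21, 2024, Kim), (38, Lyra, 21, 2024, Pat), (38, Lyra, 21, 2024, Uma), (38, Lyra, 21, 2024, Wes), (38, Lyra, 27, 1988, Kim), (38, Lyra, 27, 1988, Pat), (38, Lyra, 27, 1988, Uma), (38, Lyra, 27, 1988, Wes), (5, Delta, 23, 1995, Fay), (5, Delta, 23, 1995, Hal), (5, Delta, 23, 1995, Sam), (5, Delta, 5, 2008, Fay), (5, Delta, 5, 2008, Hal), (5, Delta, 5, 2008, Sam)}
Natural join on title: {(38, Lyra, 21, 2024, Kim, Bo, 11), (38, Lyra, 21, 2024, Kim, Jo, 20), (38, Lyra, 21, 2024, Kim, Wes, 15), (38, Lyra, 21, 2024, Pat, Bo, 11), (38, Lyra, 21, 2024, Pat, Jo, 20), (38, Lyra, 21, 2024, Pat, Wes, 15), (38, Lyra, 21, 2024, Uma, Bo, 11), (38, Lyra, 21, 2024, Uma, Jo, 20), (38, Lyra, 21, 2024, Uma, Wes, 15), (38, Lyra, 21, 2024, Wes, Bo, 11), (38, Lyra, 21, 2024, Wes, Jo, 20), (38, Lyra, 21, 2024, Wes, Wes, 15), (38, Lyra, 27, 1988, Kim, Bo, 11), (38, Lyra, 27, 1988, Kim, Jo, 20), (38, Lyra, 27, 1988, Kim, Wes, 15), (38, Lyra, 27, 1988, Pat, Bo, 11), (38, Lyra, 27, 1988, Pat, Jo, 20), (38, Lyra, 27, 1988, Pat, Wes, 15), (38, Lyra, 27, 1988, Uma, Bo, 11), (38, Lyra, 27, 1988, Uma, Jo, 20), (38, Lyra, 27, 1988, Uma, Wes, 15), (38, Lyra, 27, 1988, Wes, Bo, 11), (38, Lyra, 27, 1988, Wes, Jo, 20), (38, Lyra, 27, 1988, Wes, Wes, 15), (5, Delta, 23, 1995, Fay, Xia, 27), (5, Delta, 23, 1995, Hal, Xia, 27), (5, Delta, 23, 1995, Sam, Xia, 27), (5, Delta, 5, 2008, Fay, Xia, 27), (5, Delta, 5, 2008, Hal, Xia, 27), (5, Delta, 5, 2008, Sam, Xia, 27)}
Apply σ_{mname != Jo}; surviving tuples: {(38, Lyra, 21, 2024, Kim, Bo, 11), (38, Lyra, 21, 2024, Kim, Wes, 15), (38, Lyra, 21, 2024, Pat, Bo, 11), (38, Lyra, 21, 2024, Pat, Wes, 15), (38, Lyra, 21, 2024, Uma, Bo, 11), (38, Lyra, 21, 2024, Uma, Wes, 15), (38, Lyra, 21, 2024, Wes, Bo, 11), (38, Lyra, 21, 2024, Wes, Wes, 15), (38, Lyra, 27, 1988, Kim, Bo, 11), (38, Lyra, 27, 1988, Kim, Wes, 15), (38, Lyra, 27, 1988, Pat, Bo, 11), (38, Lyra, 27, 1988, Pat, Wes, 15), (38, Lyra, 27, 1988, Uma, Bo, 11), (38, Lyra, 27, 1988, Uma, Wes, 15), (38, Lyra, 27, 1988, Wes, Bo, 11), (38, Lyra, 27, 1988, Wes, Wes, 15), (5, Delta, 23, 1995, Fay, Xia, 27), (5, Delta, 23, 1995, Hal, Xia, 27), (5, Delta, 23, 1995, Sam, Xia, 27), (5, Delta, 5, 2008, Fay, Xia, 27), (5, Delta, 5, 2008, Hal, Xia, 27), (5, Delta, 5, 2008, Sam, Xia, 27)}
π[title, aname, mid]: project onto (title, aname, mid) (11 duplicate(s) eliminated) → {(Delta, Fay, 27), (Delta, Hal, 27), (Delta, Sam, 27), (Lyra, Kim, 11), (Lyra, Kim, 15), (Lyra, Pat, 11), (Lyra, Pat, 15), (Lyra, Uma, 11), (Lyra, Uma, 15), (Lyra, Wes, 11), (Lyra, Wes, 15)}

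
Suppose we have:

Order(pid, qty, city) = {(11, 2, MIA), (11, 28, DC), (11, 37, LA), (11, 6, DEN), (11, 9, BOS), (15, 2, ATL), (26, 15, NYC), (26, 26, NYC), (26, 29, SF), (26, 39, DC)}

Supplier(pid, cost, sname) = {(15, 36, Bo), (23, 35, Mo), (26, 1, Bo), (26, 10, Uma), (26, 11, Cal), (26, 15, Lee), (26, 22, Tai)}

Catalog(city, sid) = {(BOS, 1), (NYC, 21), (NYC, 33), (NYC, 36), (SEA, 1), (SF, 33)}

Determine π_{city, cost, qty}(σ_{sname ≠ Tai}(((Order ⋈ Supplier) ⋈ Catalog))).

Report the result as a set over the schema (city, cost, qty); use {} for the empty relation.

{(NYC, 1, 15), (NYC, 1, 26), (NYC, 10, 15), (NYC, 10, 26), (NYC, 11, 15), (NYC, 11, 26), (NYC, 15, 15), (NYC, 15, 26), (SF, 1, 29), (SF, 10, 29), (SF, 11, 29), (SF, 15, 29)}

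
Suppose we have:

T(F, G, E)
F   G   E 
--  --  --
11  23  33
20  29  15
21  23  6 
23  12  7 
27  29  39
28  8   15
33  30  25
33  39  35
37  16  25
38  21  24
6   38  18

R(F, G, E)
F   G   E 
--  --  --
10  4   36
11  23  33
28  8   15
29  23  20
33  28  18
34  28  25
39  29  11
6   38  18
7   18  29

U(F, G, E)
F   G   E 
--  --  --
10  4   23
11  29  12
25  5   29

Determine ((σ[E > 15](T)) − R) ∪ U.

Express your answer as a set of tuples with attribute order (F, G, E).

σ[E > 15]: keep tuples satisfying E > 15 → {(11, 23, 33), (27, 29, 39), (33, 30, 25), (33, 39, 35), (37, 16, 25), (38, 21, 24), (6, 38, 18)}
Set difference of the two operands is {(27, 29, 39), (33, 30, 25), (33, 39, 35), (37, 16, 25), (38, 21, 24)}.
Set union of the two operands is {(10, 4, 23), (11, 29, 12), (25, 5, 29), (27, 29, 39), (33, 30, 25), (33, 39, 35), (37, 16, 25), (38, 21, 24)}.

{(10, 4, 23), (11, 29, 12), (25, 5, 29), (27, 29, 39), (33, 30, 25), (33, 39, 35), (37, 16, 25), (38, 21, 24)}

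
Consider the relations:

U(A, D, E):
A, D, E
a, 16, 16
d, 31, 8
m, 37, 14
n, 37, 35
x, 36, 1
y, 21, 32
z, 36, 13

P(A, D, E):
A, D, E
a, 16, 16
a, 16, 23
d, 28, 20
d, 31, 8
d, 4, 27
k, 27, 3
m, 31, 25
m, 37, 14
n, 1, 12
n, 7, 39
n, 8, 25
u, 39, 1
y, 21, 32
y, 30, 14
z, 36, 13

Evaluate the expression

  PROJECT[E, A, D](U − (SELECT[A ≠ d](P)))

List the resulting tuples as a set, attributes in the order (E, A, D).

Apply σ_{A ≠ d}; surviving tuples: {(a, 16, 16), (a, 16, 23), (k, 27, 3), (m, 31, 25), (m, 37, 14), (n, 1, 12), (n, 7, 39), (n, 8, 25), (u, 39, 1), (y, 21, 32), (y, 30, 14), (z, 36, 13)}
Taking the difference: {(d, 31, 8), (n, 37, 35), (x, 36, 1)}
π[E, A, D]: project onto (E, A, D) → {(1, x, 36), (35, n, 37), (8, d, 31)}

{(1, x, 36), (35, n, 37), (8, d, 31)}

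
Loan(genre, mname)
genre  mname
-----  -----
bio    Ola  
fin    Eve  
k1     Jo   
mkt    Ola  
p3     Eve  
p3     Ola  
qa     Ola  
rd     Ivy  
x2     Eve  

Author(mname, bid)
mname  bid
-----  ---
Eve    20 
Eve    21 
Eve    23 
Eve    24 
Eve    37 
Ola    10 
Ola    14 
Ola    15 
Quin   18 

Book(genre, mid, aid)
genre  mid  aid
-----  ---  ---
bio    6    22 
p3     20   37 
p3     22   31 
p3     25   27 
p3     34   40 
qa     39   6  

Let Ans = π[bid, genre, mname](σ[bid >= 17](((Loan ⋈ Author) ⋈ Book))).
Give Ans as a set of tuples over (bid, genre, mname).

{(20, p3, Eve), (21, p3, Eve), (23, p3, Eve), (24, p3, Eve), (37, p3, Eve)}

Natural join on mname: {(bio, Ola, 10), (bio, Ola, 14), (bio, Ola, 15), (fin, Eve, 20), (fin, Eve, 21), (fin, Eve, 23), (fin, Eve, 24), (fin, Eve, 37), (mkt, Ola, 10), (mkt, Ola, 14), (mkt, Ola, 15), (p3, Eve, 20), (p3, Eve, 21), (p3, Eve, 23), (p3, Eve, 24), (p3, Eve, 37), (p3, Ola, 10), (p3, Ola, 14), (p3, Ola, 15), (qa, Ola, 10), (qa, Ola, 14), (qa, Ola, 15), (x2, Eve, 20), (x2, Eve, 21), (x2, Eve, 23), (x2, Eve, 24), (x2, Eve, 37)}
Natural join on genre: {(bio, Ola, 10, 6, 22), (bio, Ola, 14, 6, 22), (bio, Ola, 15, 6, 22), (p3, Eve, 20, 20, 37), (p3, Eve, 20, 22, 31), (p3, Eve, 20, 25, 27), (p3, Eve, 20, 34, 40), (p3, Eve, 21, 20, 37), (p3, Eve, 21, 22, 31), (p3, Eve, 21, 25, 27), (p3, Eve, 21, 34, 40), (p3, Eve, 23, 20, 37), (p3, Eve, 23, 22, 31), (p3, Eve, 23, 25, 27), (p3, Eve, 23, 34, 40), (p3, Eve, 24, 20, 37), (p3, Eve, 24, 22, 31), (p3, Eve, 24, 25, 27), (p3, Eve, 24, 34, 40), (p3, Eve, 37, 20, 37), (p3, Eve, 37, 22, 31), (p3, Eve, 37, 25, 27), (p3, Eve, 37, 34, 40), (p3, Ola, 10, 20, 37), (p3, Ola, 10, 22, 31), (p3, Ola, 10, 25, 27), (p3, Ola, 10, 34, 40), (p3, Ola, 14, 20, 37), (p3, Ola, 14, 22, 31), (p3, Ola, 14, 25, 27), (p3, Ola, 14, 34, 40), (p3, Ola, 15, 20, 37), (p3, Ola, 15, 22, 31), (p3, Ola, 15, 25, 27), (p3, Ola, 15, 34, 40), (qa, Ola, 10, 39, 6), (qa, Ola, 14, 39, 6), (qa, Ola, 15, 39, 6)}
Apply σ_{bid >= 17}; surviving tuples: {(p3, Eve, 20, 20, 37), (p3, Eve, 20, 22, 31), (p3, Eve, 20, 25, 27), (p3, Eve, 20, 34, 40), (p3, Eve, 21, 20, 37), (p3, Eve, 21, 22, 31), (p3, Eve, 21, 25, 27), (p3, Eve, 21, 34, 40), (p3, Eve, 23, 20, 37), (p3, Eve, 23, 22, 31), (p3, Eve, 23, 25, 27), (p3, Eve, 23, 34, 40), (p3, Eve, 24, 20, 37), (p3, Eve, 24, 22, 31), (p3, Eve, 24, 25, 27), (p3, Eve, 24, 34, 40), (p3, Eve, 37, 20, 37), (p3, Eve, 37, 22, 31), (p3, Eve, 37, 25, 27), (p3, Eve, 37, 34, 40)}
Projecting to bid, genre, mname (15 duplicate(s) eliminated): {(20, p3, Eve), (21, p3, Eve), (23, p3, Eve), (24, p3, Eve), (37, p3, Eve)}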